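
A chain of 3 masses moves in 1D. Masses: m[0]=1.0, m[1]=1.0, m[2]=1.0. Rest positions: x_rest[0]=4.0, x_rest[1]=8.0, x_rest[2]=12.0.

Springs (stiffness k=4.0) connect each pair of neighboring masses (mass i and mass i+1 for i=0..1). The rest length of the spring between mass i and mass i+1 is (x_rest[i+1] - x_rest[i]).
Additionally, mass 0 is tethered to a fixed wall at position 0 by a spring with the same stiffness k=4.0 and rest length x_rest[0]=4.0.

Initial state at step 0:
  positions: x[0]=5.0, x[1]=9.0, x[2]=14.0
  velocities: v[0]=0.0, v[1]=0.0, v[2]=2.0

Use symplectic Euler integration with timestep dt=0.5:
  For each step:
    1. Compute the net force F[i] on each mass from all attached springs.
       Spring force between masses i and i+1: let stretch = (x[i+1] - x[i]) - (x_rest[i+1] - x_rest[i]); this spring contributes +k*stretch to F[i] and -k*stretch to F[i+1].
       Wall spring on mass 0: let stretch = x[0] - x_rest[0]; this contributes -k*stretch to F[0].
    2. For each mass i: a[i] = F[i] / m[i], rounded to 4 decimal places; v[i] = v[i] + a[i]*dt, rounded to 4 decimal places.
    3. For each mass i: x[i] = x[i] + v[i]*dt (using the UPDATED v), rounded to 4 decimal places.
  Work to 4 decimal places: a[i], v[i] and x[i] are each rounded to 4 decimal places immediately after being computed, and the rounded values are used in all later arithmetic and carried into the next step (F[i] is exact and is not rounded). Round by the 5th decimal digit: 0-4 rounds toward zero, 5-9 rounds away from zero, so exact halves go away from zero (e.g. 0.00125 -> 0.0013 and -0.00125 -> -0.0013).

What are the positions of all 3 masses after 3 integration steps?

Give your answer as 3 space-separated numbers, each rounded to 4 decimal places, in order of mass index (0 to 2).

Answer: 5.0000 9.0000 13.0000

Derivation:
Step 0: x=[5.0000 9.0000 14.0000] v=[0.0000 0.0000 2.0000]
Step 1: x=[4.0000 10.0000 14.0000] v=[-2.0000 2.0000 0.0000]
Step 2: x=[5.0000 9.0000 14.0000] v=[2.0000 -2.0000 0.0000]
Step 3: x=[5.0000 9.0000 13.0000] v=[0.0000 0.0000 -2.0000]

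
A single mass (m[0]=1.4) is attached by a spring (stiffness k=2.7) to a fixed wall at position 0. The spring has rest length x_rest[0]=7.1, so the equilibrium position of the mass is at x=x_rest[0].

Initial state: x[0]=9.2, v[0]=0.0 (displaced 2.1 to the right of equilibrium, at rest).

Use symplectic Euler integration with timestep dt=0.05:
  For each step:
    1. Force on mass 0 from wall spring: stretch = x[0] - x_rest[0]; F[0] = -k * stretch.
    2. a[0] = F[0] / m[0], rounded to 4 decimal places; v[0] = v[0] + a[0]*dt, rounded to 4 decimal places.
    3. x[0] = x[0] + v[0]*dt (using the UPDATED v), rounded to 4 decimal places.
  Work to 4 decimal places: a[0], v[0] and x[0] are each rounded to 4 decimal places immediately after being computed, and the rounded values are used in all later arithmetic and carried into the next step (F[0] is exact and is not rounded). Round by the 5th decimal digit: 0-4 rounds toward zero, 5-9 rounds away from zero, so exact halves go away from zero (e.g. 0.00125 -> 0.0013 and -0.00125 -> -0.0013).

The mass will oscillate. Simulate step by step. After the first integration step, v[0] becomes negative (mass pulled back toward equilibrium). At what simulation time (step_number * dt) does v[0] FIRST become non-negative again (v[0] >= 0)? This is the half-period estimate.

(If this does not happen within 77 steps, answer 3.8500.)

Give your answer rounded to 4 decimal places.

Answer: 2.3000

Derivation:
Step 0: x=[9.2000] v=[0.0000]
Step 1: x=[9.1899] v=[-0.2025]
Step 2: x=[9.1697] v=[-0.4040]
Step 3: x=[9.1395] v=[-0.6036]
Step 4: x=[9.0995] v=[-0.8003]
Step 5: x=[9.0498] v=[-0.9931]
Step 6: x=[8.9907] v=[-1.1811]
Step 7: x=[8.9225] v=[-1.3634]
Step 8: x=[8.8455] v=[-1.5391]
Step 9: x=[8.7601] v=[-1.7074]
Step 10: x=[8.6667] v=[-1.8675]
Step 11: x=[8.5658] v=[-2.0186]
Step 12: x=[8.4578] v=[-2.1599]
Step 13: x=[8.3433] v=[-2.2908]
Step 14: x=[8.2228] v=[-2.4107]
Step 15: x=[8.0969] v=[-2.5190]
Step 16: x=[7.9661] v=[-2.6151]
Step 17: x=[7.8312] v=[-2.6986]
Step 18: x=[7.6927] v=[-2.7691]
Step 19: x=[7.5514] v=[-2.8263]
Step 20: x=[7.4079] v=[-2.8698]
Step 21: x=[7.2629] v=[-2.8995]
Step 22: x=[7.1171] v=[-2.9152]
Step 23: x=[6.9713] v=[-2.9169]
Step 24: x=[6.8261] v=[-2.9045]
Step 25: x=[6.6822] v=[-2.8781]
Step 26: x=[6.5403] v=[-2.8378]
Step 27: x=[6.4011] v=[-2.7838]
Step 28: x=[6.2653] v=[-2.7164]
Step 29: x=[6.1335] v=[-2.6359]
Step 30: x=[6.0064] v=[-2.5427]
Step 31: x=[5.8845] v=[-2.4372]
Step 32: x=[5.7685] v=[-2.3200]
Step 33: x=[5.6589] v=[-2.1916]
Step 34: x=[5.5563] v=[-2.0526]
Step 35: x=[5.4611] v=[-1.9037]
Step 36: x=[5.3738] v=[-1.7457]
Step 37: x=[5.2948] v=[-1.5792]
Step 38: x=[5.2245] v=[-1.4051]
Step 39: x=[5.1633] v=[-1.2243]
Step 40: x=[5.1114] v=[-1.0375]
Step 41: x=[5.0691] v=[-0.8457]
Step 42: x=[5.0366] v=[-0.6499]
Step 43: x=[5.0141] v=[-0.4509]
Step 44: x=[5.0016] v=[-0.2498]
Step 45: x=[4.9992] v=[-0.0475]
Step 46: x=[5.0070] v=[0.1551]
First v>=0 after going negative at step 46, time=2.3000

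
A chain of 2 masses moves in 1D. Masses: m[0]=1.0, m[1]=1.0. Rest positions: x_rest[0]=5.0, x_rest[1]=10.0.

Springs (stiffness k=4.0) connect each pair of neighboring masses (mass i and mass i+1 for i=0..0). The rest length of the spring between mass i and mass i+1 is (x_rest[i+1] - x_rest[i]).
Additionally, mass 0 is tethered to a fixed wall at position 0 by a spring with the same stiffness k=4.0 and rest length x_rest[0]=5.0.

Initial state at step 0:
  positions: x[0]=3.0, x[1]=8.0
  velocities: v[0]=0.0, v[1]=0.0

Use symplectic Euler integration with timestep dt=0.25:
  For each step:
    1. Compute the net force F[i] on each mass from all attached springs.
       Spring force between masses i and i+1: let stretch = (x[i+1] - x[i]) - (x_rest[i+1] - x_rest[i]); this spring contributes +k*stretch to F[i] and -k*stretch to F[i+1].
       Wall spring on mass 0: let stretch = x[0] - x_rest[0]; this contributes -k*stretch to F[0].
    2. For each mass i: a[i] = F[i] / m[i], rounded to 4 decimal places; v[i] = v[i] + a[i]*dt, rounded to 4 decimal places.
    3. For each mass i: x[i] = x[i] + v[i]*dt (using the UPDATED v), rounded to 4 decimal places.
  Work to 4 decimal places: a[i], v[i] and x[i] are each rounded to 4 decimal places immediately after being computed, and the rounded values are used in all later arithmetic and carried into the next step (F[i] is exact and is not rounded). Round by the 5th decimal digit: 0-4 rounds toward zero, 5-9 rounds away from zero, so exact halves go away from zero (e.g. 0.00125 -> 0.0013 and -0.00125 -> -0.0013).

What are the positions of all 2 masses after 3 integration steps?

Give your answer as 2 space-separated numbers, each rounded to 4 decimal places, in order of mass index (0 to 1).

Step 0: x=[3.0000 8.0000] v=[0.0000 0.0000]
Step 1: x=[3.5000 8.0000] v=[2.0000 0.0000]
Step 2: x=[4.2500 8.1250] v=[3.0000 0.5000]
Step 3: x=[4.9063 8.5313] v=[2.6250 1.6250]

Answer: 4.9063 8.5313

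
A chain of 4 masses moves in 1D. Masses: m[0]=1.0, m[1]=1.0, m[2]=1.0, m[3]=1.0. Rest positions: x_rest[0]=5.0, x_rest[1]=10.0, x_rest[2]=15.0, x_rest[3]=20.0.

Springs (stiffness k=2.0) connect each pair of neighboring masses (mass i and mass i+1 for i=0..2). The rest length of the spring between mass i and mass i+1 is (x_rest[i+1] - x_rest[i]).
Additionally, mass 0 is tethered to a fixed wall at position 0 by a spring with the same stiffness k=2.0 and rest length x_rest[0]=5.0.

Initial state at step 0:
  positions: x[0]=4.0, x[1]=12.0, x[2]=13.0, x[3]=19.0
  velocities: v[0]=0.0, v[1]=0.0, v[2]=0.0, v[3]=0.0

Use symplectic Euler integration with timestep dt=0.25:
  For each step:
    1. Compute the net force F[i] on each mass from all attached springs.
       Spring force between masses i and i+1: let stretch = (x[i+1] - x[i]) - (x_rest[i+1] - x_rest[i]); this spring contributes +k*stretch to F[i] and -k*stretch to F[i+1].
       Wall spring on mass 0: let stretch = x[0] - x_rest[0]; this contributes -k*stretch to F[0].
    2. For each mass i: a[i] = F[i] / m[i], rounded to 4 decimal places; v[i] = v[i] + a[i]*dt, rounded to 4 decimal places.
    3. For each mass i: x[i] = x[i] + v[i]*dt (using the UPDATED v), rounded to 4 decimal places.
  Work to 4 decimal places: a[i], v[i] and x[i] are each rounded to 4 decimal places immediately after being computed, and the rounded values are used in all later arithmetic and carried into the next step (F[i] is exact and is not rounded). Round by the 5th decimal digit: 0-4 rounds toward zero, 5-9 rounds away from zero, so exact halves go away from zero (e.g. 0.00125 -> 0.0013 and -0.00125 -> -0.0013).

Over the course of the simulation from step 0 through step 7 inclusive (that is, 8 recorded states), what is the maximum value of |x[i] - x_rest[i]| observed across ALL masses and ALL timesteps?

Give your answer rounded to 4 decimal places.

Step 0: x=[4.0000 12.0000 13.0000 19.0000] v=[0.0000 0.0000 0.0000 0.0000]
Step 1: x=[4.5000 11.1250 13.6250 18.8750] v=[2.0000 -3.5000 2.5000 -0.5000]
Step 2: x=[5.2656 9.7344 14.5938 18.7188] v=[3.0625 -5.5625 3.8750 -0.6250]
Step 3: x=[5.9316 8.3926 15.4708 18.6719] v=[2.6641 -5.3672 3.5078 -0.1875]
Step 4: x=[6.1638 7.6280 15.8631 18.8499] v=[0.9288 -3.0586 1.5693 0.7120]
Step 5: x=[5.8086 7.7097 15.5994 19.2796] v=[-1.4210 0.3269 -1.0549 1.7186]
Step 6: x=[4.9649 8.5400 14.8095 19.8742] v=[-3.3748 3.3212 -3.1597 2.3785]
Step 7: x=[3.9475 9.7071 13.8690 20.4608] v=[-4.0697 4.6684 -3.7621 2.3462]
Max displacement = 2.3720

Answer: 2.3720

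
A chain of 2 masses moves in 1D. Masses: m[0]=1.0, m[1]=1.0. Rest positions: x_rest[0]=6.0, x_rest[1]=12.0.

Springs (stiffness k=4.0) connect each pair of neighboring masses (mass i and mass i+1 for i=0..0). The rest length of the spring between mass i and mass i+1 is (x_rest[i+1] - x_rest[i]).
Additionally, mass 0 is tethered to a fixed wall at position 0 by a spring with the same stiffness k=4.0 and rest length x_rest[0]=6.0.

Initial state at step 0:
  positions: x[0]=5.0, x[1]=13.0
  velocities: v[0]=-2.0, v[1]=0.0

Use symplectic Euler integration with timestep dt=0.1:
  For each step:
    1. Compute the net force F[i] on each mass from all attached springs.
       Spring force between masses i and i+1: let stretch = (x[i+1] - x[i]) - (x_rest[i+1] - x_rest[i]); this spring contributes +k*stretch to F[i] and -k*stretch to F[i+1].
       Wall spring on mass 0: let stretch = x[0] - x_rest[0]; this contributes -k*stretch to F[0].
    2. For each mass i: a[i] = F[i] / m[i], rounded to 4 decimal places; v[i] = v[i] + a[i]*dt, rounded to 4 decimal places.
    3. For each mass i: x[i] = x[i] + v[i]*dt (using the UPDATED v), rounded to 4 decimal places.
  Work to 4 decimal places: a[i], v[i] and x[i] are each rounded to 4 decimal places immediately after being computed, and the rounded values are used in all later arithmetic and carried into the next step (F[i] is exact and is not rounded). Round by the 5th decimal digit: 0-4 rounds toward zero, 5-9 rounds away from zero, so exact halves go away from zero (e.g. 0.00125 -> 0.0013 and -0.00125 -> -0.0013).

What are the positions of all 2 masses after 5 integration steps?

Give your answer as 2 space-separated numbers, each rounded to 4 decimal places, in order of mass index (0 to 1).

Step 0: x=[5.0000 13.0000] v=[-2.0000 0.0000]
Step 1: x=[4.9200 12.9200] v=[-0.8000 -0.8000]
Step 2: x=[4.9632 12.7600] v=[0.4320 -1.6000]
Step 3: x=[5.1197 12.5281] v=[1.5654 -2.3187]
Step 4: x=[5.3678 12.2399] v=[2.4809 -2.8821]
Step 5: x=[5.6761 11.9168] v=[3.0826 -3.2309]

Answer: 5.6761 11.9168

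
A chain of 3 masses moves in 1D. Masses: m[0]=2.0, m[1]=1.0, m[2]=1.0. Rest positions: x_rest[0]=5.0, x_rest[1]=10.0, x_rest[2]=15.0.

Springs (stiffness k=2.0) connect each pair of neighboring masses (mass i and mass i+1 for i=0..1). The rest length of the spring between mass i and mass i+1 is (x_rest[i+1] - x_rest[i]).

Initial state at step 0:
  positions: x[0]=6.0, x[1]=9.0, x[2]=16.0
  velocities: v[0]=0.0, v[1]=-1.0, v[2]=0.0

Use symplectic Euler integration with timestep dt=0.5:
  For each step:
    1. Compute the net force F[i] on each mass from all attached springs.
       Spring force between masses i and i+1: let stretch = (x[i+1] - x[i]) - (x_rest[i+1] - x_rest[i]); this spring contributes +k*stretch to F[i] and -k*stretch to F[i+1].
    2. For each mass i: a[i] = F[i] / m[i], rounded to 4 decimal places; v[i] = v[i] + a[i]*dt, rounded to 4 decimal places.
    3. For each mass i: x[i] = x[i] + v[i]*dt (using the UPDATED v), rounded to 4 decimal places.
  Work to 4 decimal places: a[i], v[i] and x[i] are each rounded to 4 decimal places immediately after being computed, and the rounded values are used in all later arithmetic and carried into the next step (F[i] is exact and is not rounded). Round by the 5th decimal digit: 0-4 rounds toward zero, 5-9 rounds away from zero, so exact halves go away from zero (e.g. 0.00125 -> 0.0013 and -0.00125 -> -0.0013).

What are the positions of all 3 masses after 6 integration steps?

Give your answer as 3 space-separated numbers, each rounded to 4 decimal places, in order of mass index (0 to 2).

Answer: 4.5226 10.0606 14.8946

Derivation:
Step 0: x=[6.0000 9.0000 16.0000] v=[0.0000 -1.0000 0.0000]
Step 1: x=[5.5000 10.5000 15.0000] v=[-1.0000 3.0000 -2.0000]
Step 2: x=[5.0000 11.7500 14.2500] v=[-1.0000 2.5000 -1.5000]
Step 3: x=[4.9375 10.8750 14.7500] v=[-0.1250 -1.7500 1.0000]
Step 4: x=[5.1094 8.9688 15.8125] v=[0.3438 -3.8125 2.1250]
Step 5: x=[4.9962 8.5547 15.9532] v=[-0.2265 -0.8282 0.2813]
Step 6: x=[4.5226 10.0606 14.8946] v=[-0.9473 3.0118 -2.1172]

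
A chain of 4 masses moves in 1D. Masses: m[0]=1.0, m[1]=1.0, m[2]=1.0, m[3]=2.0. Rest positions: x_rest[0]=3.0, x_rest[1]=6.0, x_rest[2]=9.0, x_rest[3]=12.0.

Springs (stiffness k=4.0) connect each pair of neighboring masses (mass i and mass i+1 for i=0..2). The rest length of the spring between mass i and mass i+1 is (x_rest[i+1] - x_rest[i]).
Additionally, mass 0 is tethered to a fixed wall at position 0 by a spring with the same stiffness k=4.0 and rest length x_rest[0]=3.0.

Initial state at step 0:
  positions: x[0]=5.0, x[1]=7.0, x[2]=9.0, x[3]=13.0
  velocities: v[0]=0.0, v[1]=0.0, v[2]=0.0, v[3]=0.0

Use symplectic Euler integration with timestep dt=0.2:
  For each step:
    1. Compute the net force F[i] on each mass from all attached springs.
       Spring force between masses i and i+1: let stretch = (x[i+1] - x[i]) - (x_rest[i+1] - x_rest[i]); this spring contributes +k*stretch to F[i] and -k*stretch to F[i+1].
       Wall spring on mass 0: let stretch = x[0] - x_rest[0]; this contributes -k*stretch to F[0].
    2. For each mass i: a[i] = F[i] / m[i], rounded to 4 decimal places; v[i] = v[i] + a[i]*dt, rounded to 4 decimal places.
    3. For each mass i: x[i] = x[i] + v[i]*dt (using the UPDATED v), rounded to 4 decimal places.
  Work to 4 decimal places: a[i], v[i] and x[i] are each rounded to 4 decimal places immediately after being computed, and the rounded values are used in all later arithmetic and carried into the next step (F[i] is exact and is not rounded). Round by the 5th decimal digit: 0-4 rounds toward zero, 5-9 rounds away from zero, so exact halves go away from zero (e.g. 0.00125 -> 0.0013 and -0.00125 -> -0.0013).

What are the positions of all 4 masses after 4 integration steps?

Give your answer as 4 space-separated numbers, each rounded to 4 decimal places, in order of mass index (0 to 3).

Answer: 2.1506 6.7093 10.7255 12.6015

Derivation:
Step 0: x=[5.0000 7.0000 9.0000 13.0000] v=[0.0000 0.0000 0.0000 0.0000]
Step 1: x=[4.5200 7.0000 9.3200 12.9200] v=[-2.4000 0.0000 1.6000 -0.4000]
Step 2: x=[3.7136 6.9744 9.8448 12.7920] v=[-4.0320 -0.1280 2.6240 -0.6400]
Step 3: x=[2.8348 6.8863 10.3819 12.6682] v=[-4.3942 -0.4403 2.6854 -0.6189]
Step 4: x=[2.1506 6.7093 10.7255 12.6015] v=[-3.4208 -0.8850 1.7180 -0.3334]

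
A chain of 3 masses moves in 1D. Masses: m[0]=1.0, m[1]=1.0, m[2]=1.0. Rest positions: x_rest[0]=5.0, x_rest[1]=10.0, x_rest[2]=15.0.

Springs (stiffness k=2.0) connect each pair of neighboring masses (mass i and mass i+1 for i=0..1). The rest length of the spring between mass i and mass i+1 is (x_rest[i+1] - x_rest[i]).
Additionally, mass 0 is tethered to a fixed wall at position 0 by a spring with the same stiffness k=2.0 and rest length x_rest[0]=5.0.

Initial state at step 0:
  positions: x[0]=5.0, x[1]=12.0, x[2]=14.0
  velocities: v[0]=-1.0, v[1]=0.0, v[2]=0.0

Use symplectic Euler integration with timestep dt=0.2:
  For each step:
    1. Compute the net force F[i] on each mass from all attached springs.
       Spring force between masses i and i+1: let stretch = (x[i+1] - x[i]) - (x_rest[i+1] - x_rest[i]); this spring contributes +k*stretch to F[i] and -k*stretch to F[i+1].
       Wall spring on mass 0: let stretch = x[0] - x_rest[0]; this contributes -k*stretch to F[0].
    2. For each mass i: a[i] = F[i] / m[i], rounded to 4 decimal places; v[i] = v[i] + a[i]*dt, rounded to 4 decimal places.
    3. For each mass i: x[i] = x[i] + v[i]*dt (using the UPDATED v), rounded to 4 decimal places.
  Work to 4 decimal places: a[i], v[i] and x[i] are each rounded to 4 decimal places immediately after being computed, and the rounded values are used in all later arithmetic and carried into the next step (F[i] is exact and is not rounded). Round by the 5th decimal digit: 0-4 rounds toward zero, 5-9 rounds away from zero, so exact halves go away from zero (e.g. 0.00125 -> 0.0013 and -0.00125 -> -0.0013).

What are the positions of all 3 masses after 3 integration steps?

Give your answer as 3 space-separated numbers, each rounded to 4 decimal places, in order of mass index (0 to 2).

Step 0: x=[5.0000 12.0000 14.0000] v=[-1.0000 0.0000 0.0000]
Step 1: x=[4.9600 11.6000 14.2400] v=[-0.2000 -2.0000 1.2000]
Step 2: x=[5.0544 10.8800 14.6688] v=[0.4720 -3.6000 2.1440]
Step 3: x=[5.2105 9.9971 15.1945] v=[0.7805 -4.4147 2.6285]

Answer: 5.2105 9.9971 15.1945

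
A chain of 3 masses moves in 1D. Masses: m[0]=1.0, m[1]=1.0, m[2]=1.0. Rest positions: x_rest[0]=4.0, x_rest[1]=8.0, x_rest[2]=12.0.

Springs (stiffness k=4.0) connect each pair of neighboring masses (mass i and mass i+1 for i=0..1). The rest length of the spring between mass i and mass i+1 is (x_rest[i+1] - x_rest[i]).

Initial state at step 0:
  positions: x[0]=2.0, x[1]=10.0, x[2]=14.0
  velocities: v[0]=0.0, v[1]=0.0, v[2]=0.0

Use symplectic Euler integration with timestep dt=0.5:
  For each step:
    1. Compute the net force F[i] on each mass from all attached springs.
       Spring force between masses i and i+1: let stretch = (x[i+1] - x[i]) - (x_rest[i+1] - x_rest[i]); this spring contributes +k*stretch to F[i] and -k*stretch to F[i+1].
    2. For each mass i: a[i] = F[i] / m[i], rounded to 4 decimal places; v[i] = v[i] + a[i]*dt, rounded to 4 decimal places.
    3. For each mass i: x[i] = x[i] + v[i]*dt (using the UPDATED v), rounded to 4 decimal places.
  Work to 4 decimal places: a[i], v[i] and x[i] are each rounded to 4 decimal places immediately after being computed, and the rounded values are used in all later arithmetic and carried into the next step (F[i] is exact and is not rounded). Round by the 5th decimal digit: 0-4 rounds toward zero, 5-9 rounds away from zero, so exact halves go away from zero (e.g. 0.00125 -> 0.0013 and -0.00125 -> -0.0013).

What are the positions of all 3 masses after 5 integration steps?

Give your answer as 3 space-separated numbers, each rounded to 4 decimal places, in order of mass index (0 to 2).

Answer: 2.0000 10.0000 14.0000

Derivation:
Step 0: x=[2.0000 10.0000 14.0000] v=[0.0000 0.0000 0.0000]
Step 1: x=[6.0000 6.0000 14.0000] v=[8.0000 -8.0000 0.0000]
Step 2: x=[6.0000 10.0000 10.0000] v=[0.0000 8.0000 -8.0000]
Step 3: x=[6.0000 10.0000 10.0000] v=[0.0000 0.0000 0.0000]
Step 4: x=[6.0000 6.0000 14.0000] v=[0.0000 -8.0000 8.0000]
Step 5: x=[2.0000 10.0000 14.0000] v=[-8.0000 8.0000 0.0000]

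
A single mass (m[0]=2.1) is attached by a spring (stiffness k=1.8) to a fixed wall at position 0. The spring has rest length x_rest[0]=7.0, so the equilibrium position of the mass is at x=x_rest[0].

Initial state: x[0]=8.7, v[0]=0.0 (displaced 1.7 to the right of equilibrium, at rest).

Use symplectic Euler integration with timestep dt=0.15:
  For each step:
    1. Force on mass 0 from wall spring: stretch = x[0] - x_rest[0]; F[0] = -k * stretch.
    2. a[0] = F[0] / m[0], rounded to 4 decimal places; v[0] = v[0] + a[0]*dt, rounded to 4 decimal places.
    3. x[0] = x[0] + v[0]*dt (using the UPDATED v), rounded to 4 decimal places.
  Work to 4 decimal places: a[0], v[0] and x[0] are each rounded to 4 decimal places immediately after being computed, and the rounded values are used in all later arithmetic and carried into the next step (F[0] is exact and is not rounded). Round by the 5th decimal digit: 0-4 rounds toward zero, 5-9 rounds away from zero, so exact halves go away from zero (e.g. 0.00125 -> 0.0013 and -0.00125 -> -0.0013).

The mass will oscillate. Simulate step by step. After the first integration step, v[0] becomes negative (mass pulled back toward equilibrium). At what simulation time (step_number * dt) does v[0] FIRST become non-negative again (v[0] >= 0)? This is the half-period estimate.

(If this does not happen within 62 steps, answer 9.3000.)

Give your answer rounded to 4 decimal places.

Step 0: x=[8.7000] v=[0.0000]
Step 1: x=[8.6672] v=[-0.2186]
Step 2: x=[8.6023] v=[-0.4330]
Step 3: x=[8.5065] v=[-0.6390]
Step 4: x=[8.3816] v=[-0.8327]
Step 5: x=[8.2301] v=[-1.0103]
Step 6: x=[8.0548] v=[-1.1685]
Step 7: x=[7.8592] v=[-1.3041]
Step 8: x=[7.6470] v=[-1.4146]
Step 9: x=[7.4223] v=[-1.4978]
Step 10: x=[7.1895] v=[-1.5521]
Step 11: x=[6.9530] v=[-1.5765]
Step 12: x=[6.7174] v=[-1.5705]
Step 13: x=[6.4873] v=[-1.5342]
Step 14: x=[6.2671] v=[-1.4683]
Step 15: x=[6.0610] v=[-1.3741]
Step 16: x=[5.8730] v=[-1.2534]
Step 17: x=[5.7067] v=[-1.1085]
Step 18: x=[5.5654] v=[-0.9422]
Step 19: x=[5.4517] v=[-0.7577]
Step 20: x=[5.3679] v=[-0.5586]
Step 21: x=[5.3156] v=[-0.3488]
Step 22: x=[5.2958] v=[-0.1322]
Step 23: x=[5.3088] v=[0.0869]
First v>=0 after going negative at step 23, time=3.4500

Answer: 3.4500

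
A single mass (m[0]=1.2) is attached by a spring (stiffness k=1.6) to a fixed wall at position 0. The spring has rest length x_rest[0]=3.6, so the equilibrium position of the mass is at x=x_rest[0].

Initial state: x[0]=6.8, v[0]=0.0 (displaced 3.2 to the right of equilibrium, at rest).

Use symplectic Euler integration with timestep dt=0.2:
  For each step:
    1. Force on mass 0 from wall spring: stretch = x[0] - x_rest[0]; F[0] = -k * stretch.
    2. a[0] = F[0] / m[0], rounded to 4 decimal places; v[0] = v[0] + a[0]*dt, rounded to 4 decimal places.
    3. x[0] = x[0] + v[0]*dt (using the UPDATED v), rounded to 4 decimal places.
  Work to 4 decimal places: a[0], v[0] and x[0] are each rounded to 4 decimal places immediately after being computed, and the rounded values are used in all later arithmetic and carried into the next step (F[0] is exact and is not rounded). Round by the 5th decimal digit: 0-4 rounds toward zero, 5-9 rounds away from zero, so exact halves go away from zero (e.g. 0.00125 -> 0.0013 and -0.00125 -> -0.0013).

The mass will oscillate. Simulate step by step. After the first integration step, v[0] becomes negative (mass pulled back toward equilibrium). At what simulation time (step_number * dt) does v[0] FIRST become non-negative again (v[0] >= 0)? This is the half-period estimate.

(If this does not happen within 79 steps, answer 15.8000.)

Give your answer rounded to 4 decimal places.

Answer: 2.8000

Derivation:
Step 0: x=[6.8000] v=[0.0000]
Step 1: x=[6.6293] v=[-0.8533]
Step 2: x=[6.2971] v=[-1.6611]
Step 3: x=[5.8210] v=[-2.3803]
Step 4: x=[5.2265] v=[-2.9726]
Step 5: x=[4.5452] v=[-3.4063]
Step 6: x=[3.8135] v=[-3.6584]
Step 7: x=[3.0704] v=[-3.7153]
Step 8: x=[2.3556] v=[-3.5741]
Step 9: x=[1.7071] v=[-3.2423]
Step 10: x=[1.1596] v=[-2.7375]
Step 11: x=[0.7423] v=[-2.0867]
Step 12: x=[0.4774] v=[-1.3246]
Step 13: x=[0.3790] v=[-0.4919]
Step 14: x=[0.4524] v=[0.3670]
First v>=0 after going negative at step 14, time=2.8000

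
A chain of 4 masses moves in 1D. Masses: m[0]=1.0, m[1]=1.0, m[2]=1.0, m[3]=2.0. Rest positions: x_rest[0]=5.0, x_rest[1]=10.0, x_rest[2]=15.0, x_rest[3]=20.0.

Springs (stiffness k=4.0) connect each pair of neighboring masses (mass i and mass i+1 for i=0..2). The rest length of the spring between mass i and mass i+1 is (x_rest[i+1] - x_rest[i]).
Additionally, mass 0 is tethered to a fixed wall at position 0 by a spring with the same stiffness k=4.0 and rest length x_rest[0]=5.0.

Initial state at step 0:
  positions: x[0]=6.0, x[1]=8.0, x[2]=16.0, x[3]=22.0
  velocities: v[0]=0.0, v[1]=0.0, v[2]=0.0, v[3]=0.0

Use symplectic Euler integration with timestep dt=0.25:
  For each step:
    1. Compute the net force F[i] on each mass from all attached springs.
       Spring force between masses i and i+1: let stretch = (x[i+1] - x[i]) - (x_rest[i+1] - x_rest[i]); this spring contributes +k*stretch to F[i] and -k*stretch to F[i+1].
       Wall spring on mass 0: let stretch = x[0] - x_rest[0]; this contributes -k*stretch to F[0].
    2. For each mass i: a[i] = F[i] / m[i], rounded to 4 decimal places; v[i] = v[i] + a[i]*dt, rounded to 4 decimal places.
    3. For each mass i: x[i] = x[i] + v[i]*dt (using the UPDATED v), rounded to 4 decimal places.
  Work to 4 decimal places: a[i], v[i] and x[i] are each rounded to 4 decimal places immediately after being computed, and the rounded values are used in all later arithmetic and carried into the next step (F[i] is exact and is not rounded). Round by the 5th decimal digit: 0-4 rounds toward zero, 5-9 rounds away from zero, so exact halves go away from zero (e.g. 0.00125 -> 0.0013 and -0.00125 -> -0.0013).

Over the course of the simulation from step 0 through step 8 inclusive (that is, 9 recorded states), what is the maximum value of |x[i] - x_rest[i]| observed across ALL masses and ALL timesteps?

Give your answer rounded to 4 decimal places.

Step 0: x=[6.0000 8.0000 16.0000 22.0000] v=[0.0000 0.0000 0.0000 0.0000]
Step 1: x=[5.0000 9.5000 15.5000 21.8750] v=[-4.0000 6.0000 -2.0000 -0.5000]
Step 2: x=[3.8750 11.3750 15.0938 21.5781] v=[-4.5000 7.5000 -1.6250 -1.1875]
Step 3: x=[3.6563 12.3047 15.3789 21.0957] v=[-0.8750 3.7188 1.1405 -1.9297]
Step 4: x=[4.6856 11.8409 16.3247 20.5237] v=[4.1171 -1.8554 3.7831 -2.2881]
Step 5: x=[6.3323 10.7092 17.1993 20.0518] v=[6.5868 -4.5269 3.4983 -1.8876]
Step 6: x=[7.4902 10.1058 17.1645 19.8483] v=[4.6314 -2.4137 -0.1393 -0.8139]
Step 7: x=[7.4294 10.6132 16.0360 19.9344] v=[-0.2432 2.0294 -4.5142 0.3442]
Step 8: x=[6.3072 11.6803 14.5264 20.1582] v=[-4.4888 4.2684 -6.0386 0.8950]
Max displacement = 2.4902

Answer: 2.4902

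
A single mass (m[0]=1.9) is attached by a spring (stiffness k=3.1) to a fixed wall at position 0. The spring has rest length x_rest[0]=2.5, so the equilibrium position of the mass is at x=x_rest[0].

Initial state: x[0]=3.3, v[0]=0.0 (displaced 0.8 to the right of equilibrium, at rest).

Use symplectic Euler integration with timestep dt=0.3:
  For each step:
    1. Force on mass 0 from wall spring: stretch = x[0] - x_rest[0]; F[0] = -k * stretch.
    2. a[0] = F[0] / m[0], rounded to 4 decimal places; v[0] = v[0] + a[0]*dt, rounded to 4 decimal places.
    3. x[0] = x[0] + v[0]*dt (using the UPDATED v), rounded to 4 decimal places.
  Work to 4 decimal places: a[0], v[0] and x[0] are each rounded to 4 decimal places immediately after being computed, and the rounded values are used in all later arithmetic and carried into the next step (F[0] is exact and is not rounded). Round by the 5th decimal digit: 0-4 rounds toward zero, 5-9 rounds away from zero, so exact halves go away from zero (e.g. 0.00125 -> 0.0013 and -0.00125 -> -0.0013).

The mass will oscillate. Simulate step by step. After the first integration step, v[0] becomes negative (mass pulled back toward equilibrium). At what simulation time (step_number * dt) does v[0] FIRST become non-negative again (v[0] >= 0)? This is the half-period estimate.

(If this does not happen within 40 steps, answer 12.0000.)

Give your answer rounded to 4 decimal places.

Step 0: x=[3.3000] v=[0.0000]
Step 1: x=[3.1825] v=[-0.3916]
Step 2: x=[2.9648] v=[-0.7257]
Step 3: x=[2.6788] v=[-0.9532]
Step 4: x=[2.3666] v=[-1.0407]
Step 5: x=[2.0740] v=[-0.9754]
Step 6: x=[1.8439] v=[-0.7669]
Step 7: x=[1.7102] v=[-0.4458]
Step 8: x=[1.6924] v=[-0.0592]
Step 9: x=[1.7932] v=[0.3361]
First v>=0 after going negative at step 9, time=2.7000

Answer: 2.7000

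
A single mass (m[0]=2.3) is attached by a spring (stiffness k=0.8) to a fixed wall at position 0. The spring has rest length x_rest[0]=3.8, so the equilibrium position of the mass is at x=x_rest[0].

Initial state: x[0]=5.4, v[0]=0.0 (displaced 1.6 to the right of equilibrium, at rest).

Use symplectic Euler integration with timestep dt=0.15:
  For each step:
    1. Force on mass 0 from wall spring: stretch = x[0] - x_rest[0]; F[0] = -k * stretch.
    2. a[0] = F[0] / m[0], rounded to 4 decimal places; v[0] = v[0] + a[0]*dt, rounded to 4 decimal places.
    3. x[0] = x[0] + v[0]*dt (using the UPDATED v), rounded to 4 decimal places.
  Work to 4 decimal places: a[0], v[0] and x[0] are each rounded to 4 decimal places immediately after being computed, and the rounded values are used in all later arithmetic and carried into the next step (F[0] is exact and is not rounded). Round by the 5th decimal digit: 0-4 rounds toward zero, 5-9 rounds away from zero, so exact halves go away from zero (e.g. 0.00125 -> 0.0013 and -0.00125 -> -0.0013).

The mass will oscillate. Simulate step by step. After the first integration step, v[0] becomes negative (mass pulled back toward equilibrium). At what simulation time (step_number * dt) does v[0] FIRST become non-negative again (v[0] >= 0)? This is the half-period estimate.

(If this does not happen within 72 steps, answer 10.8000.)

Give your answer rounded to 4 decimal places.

Step 0: x=[5.4000] v=[0.0000]
Step 1: x=[5.3875] v=[-0.0835]
Step 2: x=[5.3626] v=[-0.1663]
Step 3: x=[5.3254] v=[-0.2478]
Step 4: x=[5.2763] v=[-0.3274]
Step 5: x=[5.2156] v=[-0.4044]
Step 6: x=[5.1439] v=[-0.4783]
Step 7: x=[5.0616] v=[-0.5484]
Step 8: x=[4.9695] v=[-0.6142]
Step 9: x=[4.8682] v=[-0.6752]
Step 10: x=[4.7586] v=[-0.7309]
Step 11: x=[4.6415] v=[-0.7809]
Step 12: x=[4.5178] v=[-0.8248]
Step 13: x=[4.3885] v=[-0.8623]
Step 14: x=[4.2546] v=[-0.8930]
Step 15: x=[4.1171] v=[-0.9167]
Step 16: x=[3.9771] v=[-0.9332]
Step 17: x=[3.8357] v=[-0.9424]
Step 18: x=[3.6941] v=[-0.9443]
Step 19: x=[3.5533] v=[-0.9388]
Step 20: x=[3.4144] v=[-0.9259]
Step 21: x=[3.2785] v=[-0.9058]
Step 22: x=[3.1467] v=[-0.8786]
Step 23: x=[3.0200] v=[-0.8445]
Step 24: x=[2.8994] v=[-0.8038]
Step 25: x=[2.7859] v=[-0.7568]
Step 26: x=[2.6803] v=[-0.7039]
Step 27: x=[2.5835] v=[-0.6455]
Step 28: x=[2.4962] v=[-0.5820]
Step 29: x=[2.4191] v=[-0.5140]
Step 30: x=[2.3528] v=[-0.4420]
Step 31: x=[2.2978] v=[-0.3665]
Step 32: x=[2.2546] v=[-0.2881]
Step 33: x=[2.2235] v=[-0.2075]
Step 34: x=[2.2047] v=[-0.1253]
Step 35: x=[2.1984] v=[-0.0421]
Step 36: x=[2.2046] v=[0.0415]
First v>=0 after going negative at step 36, time=5.4000

Answer: 5.4000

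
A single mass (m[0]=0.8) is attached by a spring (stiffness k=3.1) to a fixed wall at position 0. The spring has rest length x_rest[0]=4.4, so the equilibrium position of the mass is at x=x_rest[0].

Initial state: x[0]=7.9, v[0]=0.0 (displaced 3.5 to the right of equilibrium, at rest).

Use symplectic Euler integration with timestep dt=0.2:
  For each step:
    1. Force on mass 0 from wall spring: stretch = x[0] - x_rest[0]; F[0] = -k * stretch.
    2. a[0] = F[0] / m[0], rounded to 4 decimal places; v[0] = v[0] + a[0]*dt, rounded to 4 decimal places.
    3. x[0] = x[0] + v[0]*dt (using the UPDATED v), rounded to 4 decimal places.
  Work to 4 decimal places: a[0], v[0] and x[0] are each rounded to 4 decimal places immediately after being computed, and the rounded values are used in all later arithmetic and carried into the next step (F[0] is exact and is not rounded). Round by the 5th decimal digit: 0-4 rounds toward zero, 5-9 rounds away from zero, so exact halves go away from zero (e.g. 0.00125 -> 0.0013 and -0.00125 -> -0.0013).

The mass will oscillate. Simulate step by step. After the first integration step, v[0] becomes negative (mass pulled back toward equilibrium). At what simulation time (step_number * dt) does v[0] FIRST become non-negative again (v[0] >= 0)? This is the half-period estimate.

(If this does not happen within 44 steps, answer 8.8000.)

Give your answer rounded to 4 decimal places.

Answer: 1.6000

Derivation:
Step 0: x=[7.9000] v=[0.0000]
Step 1: x=[7.3575] v=[-2.7125]
Step 2: x=[6.3566] v=[-5.0046]
Step 3: x=[5.0524] v=[-6.5210]
Step 4: x=[3.6471] v=[-7.0266]
Step 5: x=[2.3585] v=[-6.4431]
Step 6: x=[1.3863] v=[-4.8609]
Step 7: x=[0.8812] v=[-2.5253]
Step 8: x=[0.9216] v=[0.2018]
First v>=0 after going negative at step 8, time=1.6000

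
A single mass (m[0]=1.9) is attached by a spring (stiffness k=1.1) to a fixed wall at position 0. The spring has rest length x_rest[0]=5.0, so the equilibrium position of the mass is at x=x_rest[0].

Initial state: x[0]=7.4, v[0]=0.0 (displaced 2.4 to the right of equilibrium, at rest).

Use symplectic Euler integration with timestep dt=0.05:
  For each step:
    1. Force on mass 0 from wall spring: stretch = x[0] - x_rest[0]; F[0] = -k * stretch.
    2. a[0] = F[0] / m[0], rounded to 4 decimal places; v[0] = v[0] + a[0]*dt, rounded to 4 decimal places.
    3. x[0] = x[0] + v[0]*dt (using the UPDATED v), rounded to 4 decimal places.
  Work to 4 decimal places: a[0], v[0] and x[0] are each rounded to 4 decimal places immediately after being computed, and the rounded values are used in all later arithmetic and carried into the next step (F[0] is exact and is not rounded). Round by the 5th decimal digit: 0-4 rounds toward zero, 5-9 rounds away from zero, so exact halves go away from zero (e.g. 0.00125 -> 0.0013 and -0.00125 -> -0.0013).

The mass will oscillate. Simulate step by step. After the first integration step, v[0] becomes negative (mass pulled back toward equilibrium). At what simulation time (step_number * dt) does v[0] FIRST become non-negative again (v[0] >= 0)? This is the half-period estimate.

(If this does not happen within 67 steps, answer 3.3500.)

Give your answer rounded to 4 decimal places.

Step 0: x=[7.4000] v=[0.0000]
Step 1: x=[7.3965] v=[-0.0695]
Step 2: x=[7.3896] v=[-0.1389]
Step 3: x=[7.3792] v=[-0.2081]
Step 4: x=[7.3654] v=[-0.2770]
Step 5: x=[7.3481] v=[-0.3455]
Step 6: x=[7.3274] v=[-0.4135]
Step 7: x=[7.3034] v=[-0.4809]
Step 8: x=[7.2760] v=[-0.5476]
Step 9: x=[7.2453] v=[-0.6135]
Step 10: x=[7.2114] v=[-0.6785]
Step 11: x=[7.1743] v=[-0.7425]
Step 12: x=[7.1340] v=[-0.8054]
Step 13: x=[7.0906] v=[-0.8672]
Step 14: x=[7.0442] v=[-0.9277]
Step 15: x=[6.9949] v=[-0.9869]
Step 16: x=[6.9427] v=[-1.0446]
Step 17: x=[6.8877] v=[-1.1008]
Step 18: x=[6.8299] v=[-1.1554]
Step 19: x=[6.7695] v=[-1.2084]
Step 20: x=[6.7065] v=[-1.2596]
Step 21: x=[6.6411] v=[-1.3090]
Step 22: x=[6.5733] v=[-1.3565]
Step 23: x=[6.5032] v=[-1.4020]
Step 24: x=[6.4309] v=[-1.4455]
Step 25: x=[6.3566] v=[-1.4869]
Step 26: x=[6.2803] v=[-1.5262]
Step 27: x=[6.2021] v=[-1.5633]
Step 28: x=[6.1222] v=[-1.5981]
Step 29: x=[6.0407] v=[-1.6306]
Step 30: x=[5.9577] v=[-1.6607]
Step 31: x=[5.8733] v=[-1.6884]
Step 32: x=[5.7876] v=[-1.7137]
Step 33: x=[5.7008] v=[-1.7365]
Step 34: x=[5.6130] v=[-1.7568]
Step 35: x=[5.5243] v=[-1.7745]
Step 36: x=[5.4348] v=[-1.7897]
Step 37: x=[5.3447] v=[-1.8023]
Step 38: x=[5.2541] v=[-1.8123]
Step 39: x=[5.1631] v=[-1.8197]
Step 40: x=[5.0719] v=[-1.8244]
Step 41: x=[4.9806] v=[-1.8265]
Step 42: x=[4.8893] v=[-1.8259]
Step 43: x=[4.7982] v=[-1.8227]
Step 44: x=[4.7074] v=[-1.8169]
Step 45: x=[4.6170] v=[-1.8084]
Step 46: x=[4.5271] v=[-1.7973]
Step 47: x=[4.4379] v=[-1.7836]
Step 48: x=[4.3495] v=[-1.7673]
Step 49: x=[4.2621] v=[-1.7485]
Step 50: x=[4.1757] v=[-1.7271]
Step 51: x=[4.0905] v=[-1.7032]
Step 52: x=[4.0067] v=[-1.6769]
Step 53: x=[3.9243] v=[-1.6481]
Step 54: x=[3.8435] v=[-1.6170]
Step 55: x=[3.7643] v=[-1.5835]
Step 56: x=[3.6869] v=[-1.5477]
Step 57: x=[3.6114] v=[-1.5097]
Step 58: x=[3.5379] v=[-1.4695]
Step 59: x=[3.4665] v=[-1.4272]
Step 60: x=[3.3974] v=[-1.3828]
Step 61: x=[3.3306] v=[-1.3364]
Step 62: x=[3.2662] v=[-1.2881]
Step 63: x=[3.2043] v=[-1.2379]
Step 64: x=[3.1450] v=[-1.1859]
Step 65: x=[3.0884] v=[-1.1322]
Step 66: x=[3.0346] v=[-1.0769]
Step 67: x=[2.9836] v=[-1.0200]
v[0] did not become non-negative within 67 steps; using fallback time=3.3500

Answer: 3.3500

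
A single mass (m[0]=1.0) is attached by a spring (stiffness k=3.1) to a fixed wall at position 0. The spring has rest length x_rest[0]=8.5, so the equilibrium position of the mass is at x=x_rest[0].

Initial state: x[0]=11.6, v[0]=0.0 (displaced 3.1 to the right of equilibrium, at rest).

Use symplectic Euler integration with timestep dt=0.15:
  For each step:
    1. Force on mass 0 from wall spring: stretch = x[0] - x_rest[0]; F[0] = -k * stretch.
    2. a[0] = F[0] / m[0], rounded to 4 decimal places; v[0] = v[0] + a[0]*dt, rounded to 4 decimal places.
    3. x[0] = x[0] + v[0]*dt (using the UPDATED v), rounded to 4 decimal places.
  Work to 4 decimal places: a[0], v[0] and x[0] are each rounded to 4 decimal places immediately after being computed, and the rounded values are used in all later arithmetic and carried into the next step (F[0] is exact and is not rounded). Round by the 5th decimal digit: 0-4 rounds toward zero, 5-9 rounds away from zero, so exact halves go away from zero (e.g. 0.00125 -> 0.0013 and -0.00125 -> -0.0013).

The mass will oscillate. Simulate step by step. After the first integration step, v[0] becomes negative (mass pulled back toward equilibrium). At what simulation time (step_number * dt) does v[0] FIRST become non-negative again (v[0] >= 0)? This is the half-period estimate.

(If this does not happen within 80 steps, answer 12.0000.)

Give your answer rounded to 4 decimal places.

Answer: 1.8000

Derivation:
Step 0: x=[11.6000] v=[0.0000]
Step 1: x=[11.3838] v=[-1.4415]
Step 2: x=[10.9664] v=[-2.7825]
Step 3: x=[10.3770] v=[-3.9294]
Step 4: x=[9.6567] v=[-4.8022]
Step 5: x=[8.8557] v=[-5.3401]
Step 6: x=[8.0299] v=[-5.5055]
Step 7: x=[7.2369] v=[-5.2869]
Step 8: x=[6.5320] v=[-4.6996]
Step 9: x=[5.9643] v=[-3.7845]
Step 10: x=[5.5735] v=[-2.6054]
Step 11: x=[5.3868] v=[-1.2446]
Step 12: x=[5.4173] v=[0.2030]
First v>=0 after going negative at step 12, time=1.8000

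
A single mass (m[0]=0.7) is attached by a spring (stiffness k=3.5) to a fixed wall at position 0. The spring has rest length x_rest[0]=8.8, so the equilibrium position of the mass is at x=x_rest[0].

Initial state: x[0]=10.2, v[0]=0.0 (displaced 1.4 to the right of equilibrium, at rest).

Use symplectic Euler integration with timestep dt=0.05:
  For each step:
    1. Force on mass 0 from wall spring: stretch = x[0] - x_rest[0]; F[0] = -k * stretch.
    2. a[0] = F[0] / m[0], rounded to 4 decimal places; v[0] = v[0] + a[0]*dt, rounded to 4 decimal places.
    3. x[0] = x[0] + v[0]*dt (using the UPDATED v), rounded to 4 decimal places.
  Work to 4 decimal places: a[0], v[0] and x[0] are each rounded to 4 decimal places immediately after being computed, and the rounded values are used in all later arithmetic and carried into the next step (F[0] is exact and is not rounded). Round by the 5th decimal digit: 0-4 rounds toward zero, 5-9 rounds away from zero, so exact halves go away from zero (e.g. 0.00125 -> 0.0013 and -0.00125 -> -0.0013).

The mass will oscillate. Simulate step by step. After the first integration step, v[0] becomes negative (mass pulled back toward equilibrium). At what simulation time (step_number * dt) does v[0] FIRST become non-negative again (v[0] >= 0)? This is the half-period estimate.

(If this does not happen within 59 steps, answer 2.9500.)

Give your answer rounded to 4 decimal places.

Answer: 1.4500

Derivation:
Step 0: x=[10.2000] v=[0.0000]
Step 1: x=[10.1825] v=[-0.3500]
Step 2: x=[10.1477] v=[-0.6956]
Step 3: x=[10.0961] v=[-1.0325]
Step 4: x=[10.0283] v=[-1.3565]
Step 5: x=[9.9451] v=[-1.6636]
Step 6: x=[9.8476] v=[-1.9499]
Step 7: x=[9.7370] v=[-2.2118]
Step 8: x=[9.6147] v=[-2.4461]
Step 9: x=[9.4822] v=[-2.6498]
Step 10: x=[9.3412] v=[-2.8204]
Step 11: x=[9.1934] v=[-2.9557]
Step 12: x=[9.0407] v=[-3.0541]
Step 13: x=[8.8850] v=[-3.1143]
Step 14: x=[8.7282] v=[-3.1356]
Step 15: x=[8.5723] v=[-3.1177]
Step 16: x=[8.4193] v=[-3.0608]
Step 17: x=[8.2710] v=[-2.9656]
Step 18: x=[8.1293] v=[-2.8334]
Step 19: x=[7.9960] v=[-2.6657]
Step 20: x=[7.8728] v=[-2.4647]
Step 21: x=[7.7612] v=[-2.2329]
Step 22: x=[7.6625] v=[-1.9732]
Step 23: x=[7.5781] v=[-1.6888]
Step 24: x=[7.5089] v=[-1.3833]
Step 25: x=[7.4559] v=[-1.0605]
Step 26: x=[7.4197] v=[-0.7245]
Step 27: x=[7.4007] v=[-0.3794]
Step 28: x=[7.3992] v=[-0.0296]
Step 29: x=[7.4152] v=[0.3206]
First v>=0 after going negative at step 29, time=1.4500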